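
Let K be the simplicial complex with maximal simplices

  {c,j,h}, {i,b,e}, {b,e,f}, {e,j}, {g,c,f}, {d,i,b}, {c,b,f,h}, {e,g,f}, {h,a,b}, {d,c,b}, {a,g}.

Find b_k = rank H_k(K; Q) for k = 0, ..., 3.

Take the total order a < b < c < d < e < f < g < h < i < j on the vertex set. Then K (dimension 3) consists of the simplices:

  0-simplices (10): a, b, c, d, e, f, g, h, i, j
  1-simplices (22): ab, ag, ah, bc, bd, be, bf, bh, bi, cd, cf, cg, ch, cj, di, ef, eg, ei, ej, fg, fh, hj
  2-simplices (12): abh, bcd, bcf, bch, bdi, bef, bei, bfh, cfg, cfh, chj, efg
  3-simplices (1): bcfh

so the chain groups are C_0 ≅ Z^10, C_1 ≅ Z^22, C_2 ≅ Z^12, C_3 ≅ Z^1.

Boundary ∂_1: C_1 → C_0 is given by ∂[p,q] = [q] − [p]. For instance
  ∂ej = j − e.
The 10×22 boundary matrix has rank 9 and Smith normal form diag(1,1,1,1,1,1,1,1,1).

The boundary map ∂_2: C_2 → C_1 acts by ∂[p,q,r] = [q,r] − [p,r] + [p,q]. For instance
  ∂cfg = fg − cg + cf,
  ∂abh = bh − ah + ab.
The 22×12 boundary matrix has rank 11 and Smith normal form diag(1,1,1,1,1,1,1,1,1,1,1).

∂_3: C_3 → C_2 sends each 3-simplex σ to the alternating sum Σ_i (−1)^i (σ with its i-th vertex removed). For instance
  ∂bcfh = cfh − bfh + bch − bcf.
This gives a 12×1 integer matrix of rank 1; reducing to Smith normal form yields diagonal entries (1).

From H_k ≅ ker(∂_k) / im(∂_{k+1}) we obtain:

  H_0: rank C_0 − rank ∂_1 = 10 − 9 = 1, and the invariant factors of ∂_1 are all 1, so H_0 ≅ Z.
  H_1: rank ker ∂_1 − rank ∂_2 = (22 − 9) − 11 = 2, and the invariant factors of ∂_2 are all 1, so H_1 ≅ Z^2.
  H_2: rank ker ∂_2 − rank ∂_3 = (12 − 11) − 1 = 0, and the invariant factors of ∂_3 are all 1, so H_2 ≅ 0.
  H_3: rank ker ∂_3 − rank ∂_4 = (1 − 1) − 0 = 0, and there is no ∂_4, so H_3 ≅ 0.

As a check, the Euler characteristic is 10 − 22 + 12 − 1 = -1, which agrees with 1 − 2 + 0 − 0 = -1.

Hence the Betti numbers are b_0 = 1, b_1 = 2, b_2 = 0, b_3 = 0.

b_0 = 1, b_1 = 2, b_2 = 0, b_3 = 0.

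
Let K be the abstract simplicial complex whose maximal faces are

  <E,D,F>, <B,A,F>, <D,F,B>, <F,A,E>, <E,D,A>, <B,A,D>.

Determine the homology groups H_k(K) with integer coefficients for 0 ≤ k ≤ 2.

Order the vertices as A < B < D < E < F. Listing each simplex with vertices in this order, K has dimension 2 with simplices:

  0-simplices (5): A, B, D, E, F
  1-simplices (9): AB, AD, AE, AF, BD, BF, DE, DF, EF
  2-simplices (6): ABD, ABF, ADE, AEF, BDF, DEF

giving chain groups C_0 ≅ Z^5, C_1 ≅ Z^9, C_2 ≅ Z^6.

Boundary ∂_1: C_1 → C_0 is given by ∂[p,q] = [q] − [p].
The 5×9 boundary matrix has rank 4 and Smith normal form diag(1,1,1,1).

The boundary map ∂_2: C_2 → C_1 maps a triangle to the signed sum of its edges. For instance
  ∂BDF = DF − BF + BD,
  ∂AEF = EF − AF + AE.
This gives a 9×6 integer matrix of rank 5; reducing to Smith normal form yields diagonal entries (1,1,1,1,1).

Now H_k = ker ∂_k / im ∂_{k+1}, so:

  H_0: rank C_0 − rank ∂_1 = 5 − 4 = 1, and the invariant factors of ∂_1 are all 1, so H_0 ≅ Z.
  H_1: rank ker ∂_1 − rank ∂_2 = (9 − 4) − 5 = 0, and the invariant factors of ∂_2 are all 1, so H_1 ≅ 0.
  H_2: rank ker ∂_2 − rank ∂_3 = (6 − 5) − 0 = 1, and there is no ∂_3, so H_2 ≅ Z.

(K is a triangulation of the 2-sphere S^2.)

H_0 = Z,  H_1 = 0,  H_2 = Z.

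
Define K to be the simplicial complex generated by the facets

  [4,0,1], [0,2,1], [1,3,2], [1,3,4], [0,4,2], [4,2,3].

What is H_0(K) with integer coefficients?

Take the total order 0 < 1 < 2 < 3 < 4 on the vertex set. Then K (dimension 2) consists of the simplices:

  0-simplices (5): [0], [1], [2], [3], [4]
  1-simplices (9): [0,1], [0,2], [0,4], [1,2], [1,3], [1,4], [2,3], [2,4], [3,4]
  2-simplices (6): [0,1,2], [0,1,4], [0,2,4], [1,2,3], [1,3,4], [2,3,4]

giving chain groups C_0 ≅ Z^5, C_1 ≅ Z^9, C_2 ≅ Z^6.

The boundary map ∂_1: C_1 → C_0 maps an edge to its endpoints' difference, ∂[p,q] = q − p. For instance
  ∂[3,4] = [4] − [3].
The 5×9 boundary matrix has rank 4 and Smith normal form diag(1,1,1,1).

∂_2: C_2 → C_1 sends each 2-simplex [p,q,r] to [q,r] − [p,r] + [p,q]. For instance
  ∂[2,3,4] = [3,4] − [2,4] + [2,3],
  ∂[0,2,4] = [2,4] − [0,4] + [0,2].
This gives a 9×6 integer matrix of rank 5; reducing to Smith normal form yields diagonal entries (1,1,1,1,1).

Reading off H_k = ker ∂_k / im ∂_{k+1}:

  H_0: rank C_0 − rank ∂_1 = 5 − 4 = 1, and the invariant factors of ∂_1 are all 1, so H_0 = Z.

H_0 ≅ Z.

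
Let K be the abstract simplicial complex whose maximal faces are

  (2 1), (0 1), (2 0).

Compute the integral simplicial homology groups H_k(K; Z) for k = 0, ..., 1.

H_0 ≅ Z,  H_1 ≅ Z.

Take the total order 0 < 1 < 2 on the vertex set. Then K (dimension 1) consists of the simplices:

  0-simplices (3): [0], [1], [2]
  1-simplices (3): [0,1], [0,2], [1,2]

giving chain groups C_0 ≅ Z^3, C_1 ≅ Z^3.

The boundary map ∂_1: C_1 → C_0 maps an edge to its endpoints' difference, ∂[p,q] = q − p. For instance
  ∂[1,2] = [2] − [1].
As a 3×3 matrix over Z this has rank 2, with invariant factors (1,1).

Reading off H_k = ker ∂_k / im ∂_{k+1}:

  H_0: rank C_0 − rank ∂_1 = 3 − 2 = 1, and the invariant factors of ∂_1 are all 1, so H_0 ≅ Z.
  H_1: rank ker ∂_1 − rank ∂_2 = (3 − 2) − 0 = 1, and there is no ∂_2, so H_1 ≅ Z.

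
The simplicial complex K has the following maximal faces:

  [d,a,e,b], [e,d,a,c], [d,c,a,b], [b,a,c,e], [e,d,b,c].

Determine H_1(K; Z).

H_1 ≅ 0.

Take the total order a < b < c < d < e on the vertex set. Then K (dimension 3) consists of the simplices:

  0-simplices (5): a, b, c, d, e
  1-simplices (10): ab, ac, ad, ae, bc, bd, be, cd, ce, de
  2-simplices (10): abc, abd, abe, acd, ace, ade, bcd, bce, bde, cde
  3-simplices (5): abcd, abce, abde, acde, bcde

so the chain groups are C_0 ≅ Z^5, C_1 ≅ Z^10, C_2 ≅ Z^10, C_3 ≅ Z^5.

∂_1: C_1 → C_0 maps an edge to its endpoints' difference, ∂[p,q] = q − p. For instance
  ∂be = e − b.
The 5×10 boundary matrix has rank 4 and Smith normal form diag(1,1,1,1).

Boundary ∂_2: C_2 → C_1 acts by ∂[p,q,r] = [q,r] − [p,r] + [p,q]. For instance
  ∂ade = de − ae + ad,
  ∂abd = bd − ad + ab.
The 10×10 boundary matrix has rank 6 and Smith normal form diag(1,1,1,1,1,1).

∂_3: C_3 → C_2 sends each 3-simplex σ to the alternating sum Σ_i (−1)^i (σ with its i-th vertex removed). For instance
  ∂bcde = cde − bde + bce − bcd,
  ∂acde = cde − ade + ace − acd.
This gives a 10×5 integer matrix of rank 4; reducing to Smith normal form yields diagonal entries (1,1,1,1).

Reading off H_k = ker ∂_k / im ∂_{k+1}:

  H_1: rank ker ∂_1 − rank ∂_2 = (10 − 4) − 6 = 0, and the invariant factors of ∂_2 are all 1, so H_1 = 0.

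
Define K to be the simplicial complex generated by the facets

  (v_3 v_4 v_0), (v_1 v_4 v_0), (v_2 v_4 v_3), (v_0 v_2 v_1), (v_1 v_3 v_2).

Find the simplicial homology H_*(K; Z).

We work with the vertex ordering v_0 < v_1 < v_2 < v_3 < v_4. The simplices of K, each written with vertices in increasing order, are:

  0-simplices (5): [v_0], [v_1], [v_2], [v_3], [v_4]
  1-simplices (10): [v_0,v_1], [v_0,v_2], [v_0,v_3], [v_0,v_4], [v_1,v_2], [v_1,v_3], [v_1,v_4], [v_2,v_3], [v_2,v_4], [v_3,v_4]
  2-simplices (5): [v_0,v_1,v_2], [v_0,v_1,v_4], [v_0,v_3,v_4], [v_1,v_2,v_3], [v_2,v_3,v_4]

so the chain groups are C_0 ≅ Z^5, C_1 ≅ Z^10, C_2 ≅ Z^5.

The boundary map ∂_1: C_1 → C_0 sends each edge [p,q] (with p < q) to q − p. For instance
  ∂[v_0,v_4] = [v_4] − [v_0].
The 5×10 boundary matrix has rank 4 and Smith normal form diag(1,1,1,1).

Boundary ∂_2: C_2 → C_1 acts by ∂[p,q,r] = [q,r] − [p,r] + [p,q]. For instance
  ∂[v_1,v_2,v_3] = [v_2,v_3] − [v_1,v_3] + [v_1,v_2],
  ∂[v_0,v_1,v_2] = [v_1,v_2] − [v_0,v_2] + [v_0,v_1].
This gives a 10×5 integer matrix of rank 5; reducing to Smith normal form yields diagonal entries (1,1,1,1,1).

Reading off H_k = ker ∂_k / im ∂_{k+1}:

  H_0: rank C_0 − rank ∂_1 = 5 − 4 = 1, and the invariant factors of ∂_1 are all 1, so H_0 = Z.
  H_1: rank ker ∂_1 − rank ∂_2 = (10 − 4) − 5 = 1, and the invariant factors of ∂_2 are all 1, so H_1 = Z.
  H_2: rank ker ∂_2 − rank ∂_3 = (5 − 5) − 0 = 0, and there is no ∂_3, so H_2 = 0.

H_0 ≅ Z,  H_1 ≅ Z,  H_2 = 0.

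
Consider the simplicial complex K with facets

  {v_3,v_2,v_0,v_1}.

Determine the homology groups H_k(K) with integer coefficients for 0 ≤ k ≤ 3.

H_0 ≅ Z,  H_1 = 0,  H_2 = 0,  H_3 = 0.

We work with the vertex ordering v_0 < v_1 < v_2 < v_3. The simplices of K, each written with vertices in increasing order, are:

  0-simplices (4): [v_0], [v_1], [v_2], [v_3]
  1-simplices (6): [v_0,v_1], [v_0,v_2], [v_0,v_3], [v_1,v_2], [v_1,v_3], [v_2,v_3]
  2-simplices (4): [v_0,v_1,v_2], [v_0,v_1,v_3], [v_0,v_2,v_3], [v_1,v_2,v_3]
  3-simplices (1): [v_0,v_1,v_2,v_3]

giving chain groups C_0 ≅ Z^4, C_1 ≅ Z^6, C_2 ≅ Z^4, C_3 ≅ Z^1.

Boundary ∂_1: C_1 → C_0 sends each edge [p,q] (with p < q) to q − p. For instance
  ∂[v_2,v_3] = [v_3] − [v_2].
This gives a 4×6 integer matrix of rank 3; reducing to Smith normal form yields diagonal entries (1,1,1).

∂_2: C_2 → C_1 maps a triangle to the signed sum of its edges. For instance
  ∂[v_0,v_2,v_3] = [v_2,v_3] − [v_0,v_3] + [v_0,v_2],
  ∂[v_1,v_2,v_3] = [v_2,v_3] − [v_1,v_3] + [v_1,v_2].
As a 6×4 matrix over Z this has rank 3, with invariant factors (1,1,1).

∂_3: C_3 → C_2 sends each 3-simplex σ to the alternating sum Σ_i (−1)^i (σ with its i-th vertex removed). For instance
  ∂[v_0,v_1,v_2,v_3] = [v_1,v_2,v_3] − [v_0,v_2,v_3] + [v_0,v_1,v_3] − [v_0,v_1,v_2].
As a 4×1 matrix over Z this has rank 1, with invariant factors (1).

Computing H_k = (kernel of ∂_k) / (image of ∂_{k+1}):

  H_0: rank C_0 − rank ∂_1 = 4 − 3 = 1, and the invariant factors of ∂_1 are all 1, so H_0 ≅ Z.
  H_1: rank ker ∂_1 − rank ∂_2 = (6 − 3) − 3 = 0, and the invariant factors of ∂_2 are all 1, so H_1 ≅ 0.
  H_2: rank ker ∂_2 − rank ∂_3 = (4 − 3) − 1 = 0, and the invariant factors of ∂_3 are all 1, so H_2 ≅ 0.
  H_3: rank ker ∂_3 − rank ∂_4 = (1 − 1) − 0 = 0, and there is no ∂_4, so H_3 ≅ 0.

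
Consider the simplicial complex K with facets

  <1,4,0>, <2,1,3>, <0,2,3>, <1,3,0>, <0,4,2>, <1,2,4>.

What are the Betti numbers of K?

b_0 = 1, b_1 = 0, b_2 = 1.

Take the total order 0 < 1 < 2 < 3 < 4 on the vertex set. Then K (dimension 2) consists of the simplices:

  0-simplices (5): [0], [1], [2], [3], [4]
  1-simplices (9): [0,1], [0,2], [0,3], [0,4], [1,2], [1,3], [1,4], [2,3], [2,4]
  2-simplices (6): [0,1,3], [0,1,4], [0,2,3], [0,2,4], [1,2,3], [1,2,4]

so the chain groups are C_0 ≅ Z^5, C_1 ≅ Z^9, C_2 ≅ Z^6.

∂_1: C_1 → C_0 sends each edge [p,q] (with p < q) to q − p. For instance
  ∂[1,4] = [4] − [1].
This gives a 5×9 integer matrix of rank 4; reducing to Smith normal form yields diagonal entries (1,1,1,1).

∂_2: C_2 → C_1 maps a triangle to the signed sum of its edges. For instance
  ∂[1,2,3] = [2,3] − [1,3] + [1,2],
  ∂[0,1,3] = [1,3] − [0,3] + [0,1].
The resulting 9×6 matrix has rank 5, and its Smith normal form has invariant factors (1,1,1,1,1).

Computing H_k = (kernel of ∂_k) / (image of ∂_{k+1}):

  H_0: rank C_0 − rank ∂_1 = 5 − 4 = 1, and the invariant factors of ∂_1 are all 1, so H_0 ≅ Z.
  H_1: rank ker ∂_1 − rank ∂_2 = (9 − 4) − 5 = 0, and the invariant factors of ∂_2 are all 1, so H_1 ≅ 0.
  H_2: rank ker ∂_2 − rank ∂_3 = (6 − 5) − 0 = 1, and there is no ∂_3, so H_2 ≅ Z.

As a check, the Euler characteristic is 5 − 9 + 6 = 2, which agrees with 1 − 0 + 1 = 2.
(K is a triangulation of the 2-sphere S^2.)

Hence the Betti numbers are b_0 = 1, b_1 = 0, b_2 = 1.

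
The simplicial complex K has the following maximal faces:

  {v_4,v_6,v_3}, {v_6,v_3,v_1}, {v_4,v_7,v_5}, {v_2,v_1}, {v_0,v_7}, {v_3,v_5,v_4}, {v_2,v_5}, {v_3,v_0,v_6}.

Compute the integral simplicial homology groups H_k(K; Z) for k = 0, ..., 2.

H_0 = Z,  H_1 = Z^2,  H_2 = 0.

Order the vertices as v_0 < v_1 < v_2 < v_3 < v_4 < v_5 < v_6 < v_7. Listing each simplex with vertices in this order, K has dimension 2 with simplices:

  0-simplices (8): [v_0], [v_1], [v_2], [v_3], [v_4], [v_5], [v_6], [v_7]
  1-simplices (14): [v_0,v_3], [v_0,v_6], [v_0,v_7], [v_1,v_2], [v_1,v_3], [v_1,v_6], [v_2,v_5], [v_3,v_4], [v_3,v_5], [v_3,v_6], [v_4,v_5], [v_4,v_6], [v_4,v_7], [v_5,v_7]
  2-simplices (5): [v_0,v_3,v_6], [v_1,v_3,v_6], [v_3,v_4,v_5], [v_3,v_4,v_6], [v_4,v_5,v_7]

giving chain groups C_0 ≅ Z^8, C_1 ≅ Z^14, C_2 ≅ Z^5.

The boundary map ∂_1: C_1 → C_0 is given by ∂[p,q] = [q] − [p]. For instance
  ∂[v_3,v_6] = [v_6] − [v_3].
As a 8×14 matrix over Z this has rank 7, with invariant factors (1,1,1,1,1,1,1).

Boundary ∂_2: C_2 → C_1 acts by ∂[p,q,r] = [q,r] − [p,r] + [p,q]. For instance
  ∂[v_0,v_3,v_6] = [v_3,v_6] − [v_0,v_6] + [v_0,v_3],
  ∂[v_4,v_5,v_7] = [v_5,v_7] − [v_4,v_7] + [v_4,v_5].
As a 14×5 matrix over Z this has rank 5, with invariant factors (1,1,1,1,1).

Computing H_k = (kernel of ∂_k) / (image of ∂_{k+1}):

  H_0: rank C_0 − rank ∂_1 = 8 − 7 = 1, and the invariant factors of ∂_1 are all 1, so H_0 = Z.
  H_1: rank ker ∂_1 − rank ∂_2 = (14 − 7) − 5 = 2, and the invariant factors of ∂_2 are all 1, so H_1 = Z^2.
  H_2: rank ker ∂_2 − rank ∂_3 = (5 − 5) − 0 = 0, and there is no ∂_3, so H_2 = 0.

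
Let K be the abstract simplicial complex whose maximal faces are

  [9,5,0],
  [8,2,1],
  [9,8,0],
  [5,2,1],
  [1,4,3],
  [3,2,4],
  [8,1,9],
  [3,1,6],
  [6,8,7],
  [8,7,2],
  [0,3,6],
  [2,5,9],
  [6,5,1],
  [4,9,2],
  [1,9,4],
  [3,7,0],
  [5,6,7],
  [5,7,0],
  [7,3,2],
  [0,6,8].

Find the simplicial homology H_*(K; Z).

H_0 ≅ Z,  H_1 ≅ Z ⊕ Z/2,  H_2 = 0.

Order the vertices as 0 < 1 < 2 < 3 < 4 < 5 < 6 < 7 < 8 < 9. Listing each simplex with vertices in this order, K has dimension 2 with simplices:

  0-simplices (10): [0], [1], [2], [3], [4], [5], [6], [7], [8], [9]
  1-simplices (30): (30 of them)
  2-simplices (20): (20 of them)

so the chain groups are C_0 ≅ Z^10, C_1 ≅ Z^30, C_2 ≅ Z^20.

∂_1: C_1 → C_0 sends each edge [p,q] (with p < q) to q − p.
The resulting 10×30 matrix has rank 9, and its Smith normal form has invariant factors (1,1,1,1,1,1,1,1,1).

The boundary map ∂_2: C_2 → C_1 maps a triangle to the signed sum of its edges. For instance
  ∂[1,2,8] = [2,8] − [1,8] + [1,2],
  ∂[6,7,8] = [7,8] − [6,8] + [6,7].
The resulting 30×20 matrix has rank 20, and its Smith normal form has invariant factors (1,1,1,1,1,1,1,1,1,1,1,1,1,1,1,1,1,1,1,2).

Reading off H_k = ker ∂_k / im ∂_{k+1}:

  H_0: rank C_0 − rank ∂_1 = 10 − 9 = 1, and the invariant factors of ∂_1 are all 1, so H_0 ≅ Z.
  H_1: rank ker ∂_1 − rank ∂_2 = (30 − 9) − 20 = 1, and ∂_2 has invariant factor 2 > 1, so H_1 ≅ Z ⊕ Z/2.
  H_2: rank ker ∂_2 − rank ∂_3 = (20 − 20) − 0 = 0, and there is no ∂_3, so H_2 ≅ 0.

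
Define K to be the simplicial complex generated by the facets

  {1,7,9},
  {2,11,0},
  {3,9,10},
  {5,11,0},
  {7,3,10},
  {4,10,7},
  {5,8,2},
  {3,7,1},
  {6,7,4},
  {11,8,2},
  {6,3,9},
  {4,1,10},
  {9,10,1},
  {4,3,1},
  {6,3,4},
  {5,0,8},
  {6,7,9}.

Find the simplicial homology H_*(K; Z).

We work with the vertex ordering 0 < 1 < 2 < 3 < 4 < 5 < 6 < 7 < 8 < 9 < 10 < 11. The simplices of K, each written with vertices in increasing order, are:

  0-simplices (12): [0], [1], [2], [3], [4], [5], [6], [7], [8], [9], [10], [11]
  1-simplices (28): (28 of them)
  2-simplices (17): [0,2,11], [0,5,8], [0,5,11], [1,3,4], [1,3,7], [1,4,10], [1,7,9], [1,9,10], [2,5,8], [2,8,11], [3,4,6], [3,6,9], [3,7,10], [3,9,10], [4,6,7], [4,7,10], [6,7,9]

so the chain groups are C_0 ≅ Z^12, C_1 ≅ Z^28, C_2 ≅ Z^17.

∂_1: C_1 → C_0 maps an edge to its endpoints' difference, ∂[p,q] = q − p.
This gives a 12×28 integer matrix of rank 10; reducing to Smith normal form yields diagonal entries (1,1,1,1,1,1,1,1,1,1).

∂_2: C_2 → C_1 maps a triangle to the signed sum of its edges. For instance
  ∂[6,7,9] = [7,9] − [6,9] + [6,7],
  ∂[0,5,8] = [5,8] − [0,8] + [0,5].
The resulting 28×17 matrix has rank 17, and its Smith normal form has invariant factors (1,1,1,1,1,1,1,1,1,1,1,1,1,1,1,1,2).

Computing H_k = (kernel of ∂_k) / (image of ∂_{k+1}):

  H_0: rank C_0 − rank ∂_1 = 12 − 10 = 2, and the invariant factors of ∂_1 are all 1, so H_0 = Z^2.
  H_1: rank ker ∂_1 − rank ∂_2 = (28 − 10) − 17 = 1, and ∂_2 has invariant factor 2 > 1, so H_1 = Z ⊕ Z/2.
  H_2: rank ker ∂_2 − rank ∂_3 = (17 − 17) − 0 = 0, and there is no ∂_3, so H_2 = 0.

As a check, the Euler characteristic is 12 − 28 + 17 = 1, which agrees with 2 − 1 + 0 = 1.

H_0 ≅ Z^2,  H_1 ≅ Z ⊕ Z/2,  H_2 = 0.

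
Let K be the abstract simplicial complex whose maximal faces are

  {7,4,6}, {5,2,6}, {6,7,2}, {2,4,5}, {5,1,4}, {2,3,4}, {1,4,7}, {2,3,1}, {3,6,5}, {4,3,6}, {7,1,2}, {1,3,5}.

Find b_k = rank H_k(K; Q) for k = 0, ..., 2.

b_0 = 1, b_1 = 0, b_2 = 0.

We work with the vertex ordering 1 < 2 < 3 < 4 < 5 < 6 < 7. The simplices of K, each written with vertices in increasing order, are:

  0-simplices (7): [1], [2], [3], [4], [5], [6], [7]
  1-simplices (18): [1,2], [1,3], [1,4], [1,5], [1,7], [2,3], [2,4], [2,5], [2,6], [2,7], [3,4], [3,5], [3,6], [4,5], [4,6], [4,7], [5,6], [6,7]
  2-simplices (12): [1,2,3], [1,2,7], [1,3,5], [1,4,5], [1,4,7], [2,3,4], [2,4,5], [2,5,6], [2,6,7], [3,4,6], [3,5,6], [4,6,7]

giving chain groups C_0 ≅ Z^7, C_1 ≅ Z^18, C_2 ≅ Z^12.

Boundary ∂_1: C_1 → C_0 is given by ∂[p,q] = [q] − [p]. For instance
  ∂[3,4] = [4] − [3].
This gives a 7×18 integer matrix of rank 6; reducing to Smith normal form yields diagonal entries (1,1,1,1,1,1).

The boundary map ∂_2: C_2 → C_1 acts by ∂[p,q,r] = [q,r] − [p,r] + [p,q]. For instance
  ∂[3,5,6] = [5,6] − [3,6] + [3,5],
  ∂[3,4,6] = [4,6] − [3,6] + [3,4].
The 18×12 boundary matrix has rank 12 and Smith normal form diag(1,1,1,1,1,1,1,1,1,1,1,2).

From H_k ≅ ker(∂_k) / im(∂_{k+1}) we obtain:

  H_0: rank C_0 − rank ∂_1 = 7 − 6 = 1, and the invariant factors of ∂_1 are all 1, so H_0 = Z.
  H_1: rank ker ∂_1 − rank ∂_2 = (18 − 6) − 12 = 0, and ∂_2 has invariant factor 2 > 1, so H_1 = Z/2.
  H_2: rank ker ∂_2 − rank ∂_3 = (12 − 12) − 0 = 0, and there is no ∂_3, so H_2 = 0.

As a check, the Euler characteristic is 7 − 18 + 12 = 1, which agrees with 1 − 0 + 0 = 1.

Hence the Betti numbers are b_0 = 1, b_1 = 0, b_2 = 0.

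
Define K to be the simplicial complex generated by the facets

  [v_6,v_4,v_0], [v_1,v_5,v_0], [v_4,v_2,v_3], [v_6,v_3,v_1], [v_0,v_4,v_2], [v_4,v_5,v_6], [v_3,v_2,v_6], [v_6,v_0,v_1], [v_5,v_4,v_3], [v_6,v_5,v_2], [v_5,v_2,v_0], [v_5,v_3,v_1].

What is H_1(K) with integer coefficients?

We work with the vertex ordering v_0 < v_1 < v_2 < v_3 < v_4 < v_5 < v_6. The simplices of K, each written with vertices in increasing order, are:

  0-simplices (7): [v_0], [v_1], [v_2], [v_3], [v_4], [v_5], [v_6]
  1-simplices (18): (18 of them)
  2-simplices (12): (12 of them)

giving chain groups C_0 ≅ Z^7, C_1 ≅ Z^18, C_2 ≅ Z^12.

The boundary map ∂_1: C_1 → C_0 maps an edge to its endpoints' difference, ∂[p,q] = q − p.
This gives a 7×18 integer matrix of rank 6; reducing to Smith normal form yields diagonal entries (1,1,1,1,1,1).

The boundary map ∂_2: C_2 → C_1 sends each 2-simplex [p,q,r] to [q,r] − [p,r] + [p,q]. For instance
  ∂[v_4,v_5,v_6] = [v_5,v_6] − [v_4,v_6] + [v_4,v_5],
  ∂[v_2,v_3,v_6] = [v_3,v_6] − [v_2,v_6] + [v_2,v_3].
This gives a 18×12 integer matrix of rank 12; reducing to Smith normal form yields diagonal entries (1,1,1,1,1,1,1,1,1,1,1,2).

Now H_k = ker ∂_k / im ∂_{k+1}, so:

  H_1: rank ker ∂_1 − rank ∂_2 = (18 − 6) − 12 = 0, and ∂_2 has invariant factor 2 > 1, so H_1 ≅ Z/2.

H_1 ≅ Z/2.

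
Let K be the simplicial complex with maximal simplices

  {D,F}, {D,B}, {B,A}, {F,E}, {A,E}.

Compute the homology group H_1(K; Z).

H_1 ≅ Z.

Take the total order A < B < D < E < F on the vertex set. Then K (dimension 1) consists of the simplices:

  0-simplices (5): A, B, D, E, F
  1-simplices (5): AB, AE, BD, DF, EF

Hence C_0 ≅ Z^5, C_1 ≅ Z^5.

The boundary map ∂_1: C_1 → C_0 is given by ∂[p,q] = [q] − [p].
The 5×5 boundary matrix has rank 4 and Smith normal form diag(1,1,1,1).

Reading off H_k = ker ∂_k / im ∂_{k+1}:

  H_1: rank ker ∂_1 − rank ∂_2 = (5 − 4) − 0 = 1, and there is no ∂_2, so H_1 ≅ Z.

(K is a triangulation of the circle S^1.)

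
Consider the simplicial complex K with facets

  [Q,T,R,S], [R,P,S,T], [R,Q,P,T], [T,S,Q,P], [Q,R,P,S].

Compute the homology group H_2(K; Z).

H_2 ≅ 0.

We work with the vertex ordering P < Q < R < S < T. The simplices of K, each written with vertices in increasing order, are:

  0-simplices (5): P, Q, R, S, T
  1-simplices (10): PQ, PR, PS, PT, QR, QS, QT, RS, RT, ST
  2-simplices (10): PQR, PQS, PQT, PRS, PRT, PST, QRS, QRT, QST, RST
  3-simplices (5): PQRS, PQRT, PQST, PRST, QRST

so the chain groups are C_0 ≅ Z^5, C_1 ≅ Z^10, C_2 ≅ Z^10, C_3 ≅ Z^5.

∂_1: C_1 → C_0 sends each edge [p,q] (with p < q) to q − p. For instance
  ∂ST = T − S.
The 5×10 boundary matrix has rank 4 and Smith normal form diag(1,1,1,1).

Boundary ∂_2: C_2 → C_1 maps a triangle to the signed sum of its edges. For instance
  ∂QRT = RT − QT + QR,
  ∂PQT = QT − PT + PQ.
The resulting 10×10 matrix has rank 6, and its Smith normal form has invariant factors (1,1,1,1,1,1).

∂_3: C_3 → C_2 sends each 3-simplex σ to the alternating sum Σ_i (−1)^i (σ with its i-th vertex removed). For instance
  ∂PQRS = QRS − PRS + PQS − PQR,
  ∂PRST = RST − PST + PRT − PRS.
As a 10×5 matrix over Z this has rank 4, with invariant factors (1,1,1,1).

Reading off H_k = ker ∂_k / im ∂_{k+1}:

  H_2: rank ker ∂_2 − rank ∂_3 = (10 − 6) − 4 = 0, and the invariant factors of ∂_3 are all 1, so H_2 = 0.

(K is a triangulation of the 3-sphere S^3.)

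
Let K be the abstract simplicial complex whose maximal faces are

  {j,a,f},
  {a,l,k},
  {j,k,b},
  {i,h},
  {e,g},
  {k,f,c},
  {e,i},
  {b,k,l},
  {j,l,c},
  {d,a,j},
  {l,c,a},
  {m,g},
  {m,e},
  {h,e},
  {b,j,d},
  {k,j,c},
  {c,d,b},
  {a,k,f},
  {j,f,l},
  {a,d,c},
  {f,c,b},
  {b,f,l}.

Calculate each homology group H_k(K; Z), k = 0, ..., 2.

Fix the vertex order a < b < c < d < e < f < g < h < i < j < k < l < m and write every simplex with vertices in increasing order. Then dim K = 2 and the simplices of K are:

  0-simplices (13): a, b, c, d, e, f, g, h, i, j, k, l, m
  1-simplices (30): ac, ad, af, aj, ak, al, bc, bd, bf, bj, bk, bl, cd, cf, cj, ck, cl, dj, eg, eh, ei, em, fj, fk, fl, gm, hi, jk, jl, kl
  2-simplices (16): acd, acl, adj, afj, afk, akl, bcd, bcf, bdj, bfl, bjk, bkl, cfk, cjk, cjl, fjl

giving chain groups C_0 ≅ Z^13, C_1 ≅ Z^30, C_2 ≅ Z^16.

The boundary map ∂_1: C_1 → C_0 sends each edge [p,q] (with p < q) to q − p.
The resulting 13×30 matrix has rank 11, and its Smith normal form has invariant factors (1,1,1,1,1,1,1,1,1,1,1).

∂_2: C_2 → C_1 acts by ∂[p,q,r] = [q,r] − [p,r] + [p,q]. For instance
  ∂fjl = jl − fl + fj,
  ∂akl = kl − al + ak.
This gives a 30×16 integer matrix of rank 15; reducing to Smith normal form yields diagonal entries (1,1,1,1,1,1,1,1,1,1,1,1,1,1,1).

Reading off H_k = ker ∂_k / im ∂_{k+1}:

  H_0: rank C_0 − rank ∂_1 = 13 − 11 = 2, and the invariant factors of ∂_1 are all 1, so H_0 = Z^2.
  H_1: rank ker ∂_1 − rank ∂_2 = (30 − 11) − 15 = 4, and the invariant factors of ∂_2 are all 1, so H_1 = Z^4.
  H_2: rank ker ∂_2 − rank ∂_3 = (16 − 15) − 0 = 1, and there is no ∂_3, so H_2 = Z.

(K is a triangulation of the disjoint union of a wedge of 2 circles and the torus T^2.)

H_0 ≅ Z^2,  H_1 ≅ Z^4,  H_2 ≅ Z.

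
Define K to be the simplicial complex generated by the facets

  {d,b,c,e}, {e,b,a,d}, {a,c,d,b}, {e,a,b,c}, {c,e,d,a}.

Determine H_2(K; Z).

Take the total order a < b < c < d < e on the vertex set. Then K (dimension 3) consists of the simplices:

  0-simplices (5): a, b, c, d, e
  1-simplices (10): ab, ac, ad, ae, bc, bd, be, cd, ce, de
  2-simplices (10): abc, abd, abe, acd, ace, ade, bcd, bce, bde, cde
  3-simplices (5): abcd, abce, abde, acde, bcde

giving chain groups C_0 ≅ Z^5, C_1 ≅ Z^10, C_2 ≅ Z^10, C_3 ≅ Z^5.

∂_1: C_1 → C_0 sends each edge [p,q] (with p < q) to q − p.
The resulting 5×10 matrix has rank 4, and its Smith normal form has invariant factors (1,1,1,1).

∂_2: C_2 → C_1 acts by ∂[p,q,r] = [q,r] − [p,r] + [p,q]. For instance
  ∂abd = bd − ad + ab,
  ∂cde = de − ce + cd.
The resulting 10×10 matrix has rank 6, and its Smith normal form has invariant factors (1,1,1,1,1,1).

The boundary map ∂_3: C_3 → C_2 sends each 3-simplex σ to the alternating sum Σ_i (−1)^i (σ with its i-th vertex removed). For instance
  ∂bcde = cde − bde + bce − bcd,
  ∂abcd = bcd − acd + abd − abc.
As a 10×5 matrix over Z this has rank 4, with invariant factors (1,1,1,1).

From H_k ≅ ker(∂_k) / im(∂_{k+1}) we obtain:

  H_2: rank ker ∂_2 − rank ∂_3 = (10 − 6) − 4 = 0, and the invariant factors of ∂_3 are all 1, so H_2 = 0.

(K is a triangulation of the 3-sphere S^3.)

H_2 = 0.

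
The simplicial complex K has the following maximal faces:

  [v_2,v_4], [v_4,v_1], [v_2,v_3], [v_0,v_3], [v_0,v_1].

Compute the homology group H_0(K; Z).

H_0 ≅ Z.

Order the vertices as v_0 < v_1 < v_2 < v_3 < v_4. Listing each simplex with vertices in this order, K has dimension 1 with simplices:

  0-simplices (5): [v_0], [v_1], [v_2], [v_3], [v_4]
  1-simplices (5): [v_0,v_1], [v_0,v_3], [v_1,v_4], [v_2,v_3], [v_2,v_4]

so the chain groups are C_0 ≅ Z^5, C_1 ≅ Z^5.

Boundary ∂_1: C_1 → C_0 sends each edge [p,q] (with p < q) to q − p. For instance
  ∂[v_1,v_4] = [v_4] − [v_1].
As a 5×5 matrix over Z this has rank 4, with invariant factors (1,1,1,1).

Reading off H_k = ker ∂_k / im ∂_{k+1}:

  H_0: rank C_0 − rank ∂_1 = 5 − 4 = 1, and the invariant factors of ∂_1 are all 1, so H_0 = Z.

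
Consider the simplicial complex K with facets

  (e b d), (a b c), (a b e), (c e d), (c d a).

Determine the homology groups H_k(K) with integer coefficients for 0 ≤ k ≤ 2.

We work with the vertex ordering a < b < c < d < e. The simplices of K, each written with vertices in increasing order, are:

  0-simplices (5): a, b, c, d, e
  1-simplices (10): ab, ac, ad, ae, bc, bd, be, cd, ce, de
  2-simplices (5): abc, abe, acd, bde, cde

so the chain groups are C_0 ≅ Z^5, C_1 ≅ Z^10, C_2 ≅ Z^5.

The boundary map ∂_1: C_1 → C_0 is given by ∂[p,q] = [q] − [p]. For instance
  ∂bd = d − b.
This gives a 5×10 integer matrix of rank 4; reducing to Smith normal form yields diagonal entries (1,1,1,1).

Boundary ∂_2: C_2 → C_1 acts by ∂[p,q,r] = [q,r] − [p,r] + [p,q]. For instance
  ∂acd = cd − ad + ac,
  ∂bde = de − be + bd.
As a 10×5 matrix over Z this has rank 5, with invariant factors (1,1,1,1,1).

Now H_k = ker ∂_k / im ∂_{k+1}, so:

  H_0: rank C_0 − rank ∂_1 = 5 − 4 = 1, and the invariant factors of ∂_1 are all 1, so H_0 = Z.
  H_1: rank ker ∂_1 − rank ∂_2 = (10 − 4) − 5 = 1, and the invariant factors of ∂_2 are all 1, so H_1 = Z.
  H_2: rank ker ∂_2 − rank ∂_3 = (5 − 5) − 0 = 0, and there is no ∂_3, so H_2 = 0.

As a check, the Euler characteristic is 5 − 10 + 5 = 0, which agrees with 1 − 1 + 0 = 0.
(K is a triangulation of the Möbius band.)

H_0 = Z,  H_1 = Z,  H_2 = 0.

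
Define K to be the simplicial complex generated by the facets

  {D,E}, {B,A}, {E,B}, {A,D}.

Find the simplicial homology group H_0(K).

H_0 = Z.

We work with the vertex ordering A < B < D < E. The simplices of K, each written with vertices in increasing order, are:

  0-simplices (4): A, B, D, E
  1-simplices (4): AB, AD, BE, DE

Hence C_0 ≅ Z^4, C_1 ≅ Z^4.

Boundary ∂_1: C_1 → C_0 is given by ∂[p,q] = [q] − [p].
The 4×4 boundary matrix has rank 3 and Smith normal form diag(1,1,1).

Computing H_k = (kernel of ∂_k) / (image of ∂_{k+1}):

  H_0: rank C_0 − rank ∂_1 = 4 − 3 = 1, and the invariant factors of ∂_1 are all 1, so H_0 = Z.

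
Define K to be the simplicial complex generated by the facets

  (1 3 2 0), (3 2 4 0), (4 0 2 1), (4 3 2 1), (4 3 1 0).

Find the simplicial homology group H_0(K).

H_0 = Z.

Order the vertices as 0 < 1 < 2 < 3 < 4. Listing each simplex with vertices in this order, K has dimension 3 with simplices:

  0-simplices (5): [0], [1], [2], [3], [4]
  1-simplices (10): [0,1], [0,2], [0,3], [0,4], [1,2], [1,3], [1,4], [2,3], [2,4], [3,4]
  2-simplices (10): [0,1,2], [0,1,3], [0,1,4], [0,2,3], [0,2,4], [0,3,4], [1,2,3], [1,2,4], [1,3,4], [2,3,4]
  3-simplices (5): [0,1,2,3], [0,1,2,4], [0,1,3,4], [0,2,3,4], [1,2,3,4]

Hence C_0 ≅ Z^5, C_1 ≅ Z^10, C_2 ≅ Z^10, C_3 ≅ Z^5.

∂_1: C_1 → C_0 sends each edge [p,q] (with p < q) to q − p.
This gives a 5×10 integer matrix of rank 4; reducing to Smith normal form yields diagonal entries (1,1,1,1).

The boundary map ∂_2: C_2 → C_1 maps a triangle to the signed sum of its edges. For instance
  ∂[0,1,2] = [1,2] − [0,2] + [0,1],
  ∂[0,2,4] = [2,4] − [0,4] + [0,2].
As a 10×10 matrix over Z this has rank 6, with invariant factors (1,1,1,1,1,1).

Boundary ∂_3: C_3 → C_2 sends each 3-simplex σ to the alternating sum Σ_i (−1)^i (σ with its i-th vertex removed). For instance
  ∂[0,1,2,3] = [1,2,3] − [0,2,3] + [0,1,3] − [0,1,2],
  ∂[1,2,3,4] = [2,3,4] − [1,3,4] + [1,2,4] − [1,2,3].
As a 10×5 matrix over Z this has rank 4, with invariant factors (1,1,1,1).

Now H_k = ker ∂_k / im ∂_{k+1}, so:

  H_0: rank C_0 − rank ∂_1 = 5 − 4 = 1, and the invariant factors of ∂_1 are all 1, so H_0 ≅ Z.

(K is a triangulation of the 3-sphere S^3.)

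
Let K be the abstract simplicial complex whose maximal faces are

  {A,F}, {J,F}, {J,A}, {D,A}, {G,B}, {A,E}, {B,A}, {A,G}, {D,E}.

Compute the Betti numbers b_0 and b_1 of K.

b_0 = 1, b_1 = 3.

Take the total order A < B < D < E < F < G < J on the vertex set. Then K (dimension 1) consists of the simplices:

  0-simplices (7): A, B, D, E, F, G, J
  1-simplices (9): AB, AD, AE, AF, AG, AJ, BG, DE, FJ

so the chain groups are C_0 ≅ Z^7, C_1 ≅ Z^9.

Boundary ∂_1: C_1 → C_0 is given by ∂[p,q] = [q] − [p].
As a 7×9 matrix over Z this has rank 6, with invariant factors (1,1,1,1,1,1).

Computing H_k = (kernel of ∂_k) / (image of ∂_{k+1}):

  H_0: rank C_0 − rank ∂_1 = 7 − 6 = 1, and the invariant factors of ∂_1 are all 1, so H_0 ≅ Z.
  H_1: rank ker ∂_1 − rank ∂_2 = (9 − 6) − 0 = 3, and there is no ∂_2, so H_1 ≅ Z^3.

As a check, the Euler characteristic is 7 − 9 = -2, which agrees with 1 − 3 = -2.
(K is a triangulation of a wedge of 3 circles.)

Hence the Betti numbers are b_0 = 1, b_1 = 3.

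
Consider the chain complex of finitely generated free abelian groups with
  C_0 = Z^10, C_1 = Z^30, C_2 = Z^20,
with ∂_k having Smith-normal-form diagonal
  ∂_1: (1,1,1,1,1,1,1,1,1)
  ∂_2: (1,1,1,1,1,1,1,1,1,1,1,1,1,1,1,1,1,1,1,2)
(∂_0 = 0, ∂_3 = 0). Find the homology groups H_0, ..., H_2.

H_0 ≅ Z,  H_1 ≅ Z ⊕ Z/2Z,  H_2 = 0.

H_0: b_0 = 10 − 0 − 9 = 1; torsion from ∂_1 factors > 1: none. So H_0 ≅ Z.
H_1: b_1 = 30 − 9 − 20 = 1; torsion from ∂_2 factors > 1: [2]. So H_1 ≅ Z ⊕ Z/2Z.
H_2: b_2 = 20 − 20 − 0 = 0; torsion from ∂_3 factors > 1: none. So H_2 ≅ 0.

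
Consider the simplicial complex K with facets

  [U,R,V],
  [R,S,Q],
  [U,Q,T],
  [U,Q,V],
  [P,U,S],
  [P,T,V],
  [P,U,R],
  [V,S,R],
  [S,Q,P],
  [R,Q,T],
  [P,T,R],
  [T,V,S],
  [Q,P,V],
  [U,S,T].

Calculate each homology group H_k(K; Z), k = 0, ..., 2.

H_0 = Z,  H_1 = Z^2,  H_2 = Z.

Fix the vertex order P < Q < R < S < T < U < V and write every simplex with vertices in increasing order. Then dim K = 2 and the simplices of K are:

  0-simplices (7): P, Q, R, S, T, U, V
  1-simplices (21): PQ, PR, PS, PT, PU, PV, QR, QS, QT, QU, QV, RS, RT, RU, RV, ST, SU, SV, TU, TV, UV
  2-simplices (14): PQS, PQV, PRT, PRU, PSU, PTV, QRS, QRT, QTU, QUV, RSV, RUV, STU, STV

giving chain groups C_0 ≅ Z^7, C_1 ≅ Z^21, C_2 ≅ Z^14.

∂_1: C_1 → C_0 sends each edge [p,q] (with p < q) to q − p.
As a 7×21 matrix over Z this has rank 6, with invariant factors (1,1,1,1,1,1).

∂_2: C_2 → C_1 sends each 2-simplex [p,q,r] to [q,r] − [p,r] + [p,q]. For instance
  ∂STV = TV − SV + ST,
  ∂PQS = QS − PS + PQ.
This gives a 21×14 integer matrix of rank 13; reducing to Smith normal form yields diagonal entries (1,1,1,1,1,1,1,1,1,1,1,1,1).

From H_k ≅ ker(∂_k) / im(∂_{k+1}) we obtain:

  H_0: rank C_0 − rank ∂_1 = 7 − 6 = 1, and the invariant factors of ∂_1 are all 1, so H_0 = Z.
  H_1: rank ker ∂_1 − rank ∂_2 = (21 − 6) − 13 = 2, and the invariant factors of ∂_2 are all 1, so H_1 = Z^2.
  H_2: rank ker ∂_2 − rank ∂_3 = (14 − 13) − 0 = 1, and there is no ∂_3, so H_2 = Z.

(K is a triangulation of the torus T^2.)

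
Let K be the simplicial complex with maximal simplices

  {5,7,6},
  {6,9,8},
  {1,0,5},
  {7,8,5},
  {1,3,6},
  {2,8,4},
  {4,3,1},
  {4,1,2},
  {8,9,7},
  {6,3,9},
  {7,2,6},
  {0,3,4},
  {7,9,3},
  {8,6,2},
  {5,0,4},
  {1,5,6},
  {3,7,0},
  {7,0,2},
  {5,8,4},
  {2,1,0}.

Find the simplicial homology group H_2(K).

Take the total order 0 < 1 < 2 < 3 < 4 < 5 < 6 < 7 < 8 < 9 on the vertex set. Then K (dimension 2) consists of the simplices:

  0-simplices (10): [0], [1], [2], [3], [4], [5], [6], [7], [8], [9]
  1-simplices (30): (30 of them)
  2-simplices (20): (20 of them)

Hence C_0 ≅ Z^10, C_1 ≅ Z^30, C_2 ≅ Z^20.

Boundary ∂_1: C_1 → C_0 is given by ∂[p,q] = [q] − [p]. For instance
  ∂[0,5] = [5] − [0].
As a 10×30 matrix over Z this has rank 9, with invariant factors (1,1,1,1,1,1,1,1,1).

Boundary ∂_2: C_2 → C_1 sends each 2-simplex [p,q,r] to [q,r] − [p,r] + [p,q]. For instance
  ∂[0,1,5] = [1,5] − [0,5] + [0,1],
  ∂[5,6,7] = [6,7] − [5,7] + [5,6].
This gives a 30×20 integer matrix of rank 20; reducing to Smith normal form yields diagonal entries (1,1,1,1,1,1,1,1,1,1,1,1,1,1,1,1,1,1,1,2).

Now H_k = ker ∂_k / im ∂_{k+1}, so:

  H_2: rank ker ∂_2 − rank ∂_3 = (20 − 20) − 0 = 0, and there is no ∂_3, so H_2 = 0.

H_2 = 0.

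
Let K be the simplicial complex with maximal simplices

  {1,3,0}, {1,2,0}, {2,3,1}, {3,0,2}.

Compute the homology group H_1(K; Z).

H_1 = 0.

Order the vertices as 0 < 1 < 2 < 3. Listing each simplex with vertices in this order, K has dimension 2 with simplices:

  0-simplices (4): [0], [1], [2], [3]
  1-simplices (6): [0,1], [0,2], [0,3], [1,2], [1,3], [2,3]
  2-simplices (4): [0,1,2], [0,1,3], [0,2,3], [1,2,3]

Hence C_0 ≅ Z^4, C_1 ≅ Z^6, C_2 ≅ Z^4.

The boundary map ∂_1: C_1 → C_0 sends each edge [p,q] (with p < q) to q − p. For instance
  ∂[0,2] = [2] − [0].
As a 4×6 matrix over Z this has rank 3, with invariant factors (1,1,1).

∂_2: C_2 → C_1 maps a triangle to the signed sum of its edges. For instance
  ∂[0,2,3] = [2,3] − [0,3] + [0,2],
  ∂[1,2,3] = [2,3] − [1,3] + [1,2].
As a 6×4 matrix over Z this has rank 3, with invariant factors (1,1,1).

Now H_k = ker ∂_k / im ∂_{k+1}, so:

  H_1: rank ker ∂_1 − rank ∂_2 = (6 − 3) − 3 = 0, and the invariant factors of ∂_2 are all 1, so H_1 ≅ 0.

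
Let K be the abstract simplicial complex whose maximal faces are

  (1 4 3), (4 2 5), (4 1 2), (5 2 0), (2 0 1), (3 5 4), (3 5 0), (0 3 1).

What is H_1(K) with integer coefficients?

H_1 ≅ 0.

We work with the vertex ordering 0 < 1 < 2 < 3 < 4 < 5. The simplices of K, each written with vertices in increasing order, are:

  0-simplices (6): [0], [1], [2], [3], [4], [5]
  1-simplices (12): [0,1], [0,2], [0,3], [0,5], [1,2], [1,3], [1,4], [2,4], [2,5], [3,4], [3,5], [4,5]
  2-simplices (8): [0,1,2], [0,1,3], [0,2,5], [0,3,5], [1,2,4], [1,3,4], [2,4,5], [3,4,5]

giving chain groups C_0 ≅ Z^6, C_1 ≅ Z^12, C_2 ≅ Z^8.

The boundary map ∂_1: C_1 → C_0 is given by ∂[p,q] = [q] − [p].
As a 6×12 matrix over Z this has rank 5, with invariant factors (1,1,1,1,1).

The boundary map ∂_2: C_2 → C_1 acts by ∂[p,q,r] = [q,r] − [p,r] + [p,q]. For instance
  ∂[0,3,5] = [3,5] − [0,5] + [0,3],
  ∂[1,2,4] = [2,4] − [1,4] + [1,2].
This gives a 12×8 integer matrix of rank 7; reducing to Smith normal form yields diagonal entries (1,1,1,1,1,1,1).

Computing H_k = (kernel of ∂_k) / (image of ∂_{k+1}):

  H_1: rank ker ∂_1 − rank ∂_2 = (12 − 5) − 7 = 0, and the invariant factors of ∂_2 are all 1, so H_1 = 0.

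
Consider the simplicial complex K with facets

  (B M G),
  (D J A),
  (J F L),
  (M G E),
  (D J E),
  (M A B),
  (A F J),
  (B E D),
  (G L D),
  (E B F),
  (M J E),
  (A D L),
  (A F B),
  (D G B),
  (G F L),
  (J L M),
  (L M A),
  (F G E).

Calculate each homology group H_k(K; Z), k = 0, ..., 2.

Fix the vertex order A < B < D < E < F < G < J < L < M and write every simplex with vertices in increasing order. Then dim K = 2 and the simplices of K are:

  0-simplices (9): A, B, D, E, F, G, J, L, M
  1-simplices (27): AB, AD, AF, AJ, AL, AM, BD, BE, BF, BG, BM, DE, DG, DJ, DL, EF, EG, EJ, EM, FG, FJ, FL, GL, GM, JL, JM, LM
  2-simplices (18): ABF, ABM, ADJ, ADL, AFJ, ALM, BDE, BDG, BEF, BGM, DEJ, DGL, EFG, EGM, EJM, FGL, FJL, JLM

giving chain groups C_0 ≅ Z^9, C_1 ≅ Z^27, C_2 ≅ Z^18.

Boundary ∂_1: C_1 → C_0 sends each edge [p,q] (with p < q) to q − p.
The 9×27 boundary matrix has rank 8 and Smith normal form diag(1,1,1,1,1,1,1,1).

∂_2: C_2 → C_1 sends each 2-simplex [p,q,r] to [q,r] − [p,r] + [p,q]. For instance
  ∂EGM = GM − EM + EG,
  ∂FJL = JL − FL + FJ.
The 27×18 boundary matrix has rank 18 and Smith normal form diag(1,1,1,1,1,1,1,1,1,1,1,1,1,1,1,1,1,2).

From H_k ≅ ker(∂_k) / im(∂_{k+1}) we obtain:

  H_0: rank C_0 − rank ∂_1 = 9 − 8 = 1, and the invariant factors of ∂_1 are all 1, so H_0 ≅ Z.
  H_1: rank ker ∂_1 − rank ∂_2 = (27 − 8) − 18 = 1, and ∂_2 has invariant factor 2 > 1, so H_1 ≅ Z ⊕ Z_2.
  H_2: rank ker ∂_2 − rank ∂_3 = (18 − 18) − 0 = 0, and there is no ∂_3, so H_2 ≅ 0.

H_0 = Z,  H_1 = Z ⊕ Z_2,  H_2 = 0.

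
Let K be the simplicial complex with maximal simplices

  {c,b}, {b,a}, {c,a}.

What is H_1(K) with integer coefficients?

H_1 ≅ Z.

Take the total order a < b < c on the vertex set. Then K (dimension 1) consists of the simplices:

  0-simplices (3): a, b, c
  1-simplices (3): ab, ac, bc

Hence C_0 ≅ Z^3, C_1 ≅ Z^3.

∂_1: C_1 → C_0 is given by ∂[p,q] = [q] − [p]. For instance
  ∂ab = b − a.
The 3×3 boundary matrix has rank 2 and Smith normal form diag(1,1).

Reading off H_k = ker ∂_k / im ∂_{k+1}:

  H_1: rank ker ∂_1 − rank ∂_2 = (3 − 2) − 0 = 1, and there is no ∂_2, so H_1 = Z.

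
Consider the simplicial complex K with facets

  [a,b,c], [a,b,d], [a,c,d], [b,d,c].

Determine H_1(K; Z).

Fix the vertex order a < b < c < d and write every simplex with vertices in increasing order. Then dim K = 2 and the simplices of K are:

  0-simplices (4): a, b, c, d
  1-simplices (6): ab, ac, ad, bc, bd, cd
  2-simplices (4): abc, abd, acd, bcd

Hence C_0 ≅ Z^4, C_1 ≅ Z^6, C_2 ≅ Z^4.

The boundary map ∂_1: C_1 → C_0 is given by ∂[p,q] = [q] − [p]. For instance
  ∂bc = c − b.
As a 4×6 matrix over Z this has rank 3, with invariant factors (1,1,1).

Boundary ∂_2: C_2 → C_1 sends each 2-simplex [p,q,r] to [q,r] − [p,r] + [p,q]. For instance
  ∂abd = bd − ad + ab,
  ∂bcd = cd − bd + bc.
As a 6×4 matrix over Z this has rank 3, with invariant factors (1,1,1).

Now H_k = ker ∂_k / im ∂_{k+1}, so:

  H_1: rank ker ∂_1 − rank ∂_2 = (6 − 3) − 3 = 0, and the invariant factors of ∂_2 are all 1, so H_1 ≅ 0.

H_1 = 0.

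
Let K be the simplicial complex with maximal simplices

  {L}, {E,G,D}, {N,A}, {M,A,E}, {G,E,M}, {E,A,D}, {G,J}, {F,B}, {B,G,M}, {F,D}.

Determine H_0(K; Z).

Take the total order A < B < D < E < F < G < J < L < M < N on the vertex set. Then K (dimension 2) consists of the simplices:

  0-simplices (10): A, B, D, E, F, G, J, L, M, N
  1-simplices (14): AD, AE, AM, AN, BF, BG, BM, DE, DF, DG, EG, EM, GJ, GM
  2-simplices (5): ADE, AEM, BGM, DEG, EGM

so the chain groups are C_0 ≅ Z^10, C_1 ≅ Z^14, C_2 ≅ Z^5.

∂_1: C_1 → C_0 maps an edge to its endpoints' difference, ∂[p,q] = q − p.
The resulting 10×14 matrix has rank 8, and its Smith normal form has invariant factors (1,1,1,1,1,1,1,1).

∂_2: C_2 → C_1 maps a triangle to the signed sum of its edges. For instance
  ∂AEM = EM − AM + AE,
  ∂DEG = EG − DG + DE.
The resulting 14×5 matrix has rank 5, and its Smith normal form has invariant factors (1,1,1,1,1).

Now H_k = ker ∂_k / im ∂_{k+1}, so:

  H_0: rank C_0 − rank ∂_1 = 10 − 8 = 2, and the invariant factors of ∂_1 are all 1, so H_0 ≅ Z^2.

H_0 = Z^2.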